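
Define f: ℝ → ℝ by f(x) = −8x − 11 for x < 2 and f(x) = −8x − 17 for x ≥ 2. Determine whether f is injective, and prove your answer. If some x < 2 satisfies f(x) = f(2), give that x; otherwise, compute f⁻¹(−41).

Both pieces are strictly decreasing (slopes −8 and −8), so each is injective on its own interval.
The left piece maps (−∞, 2) onto (−27, ∞); the right piece maps [2, ∞) onto (−∞, −33].
These images are disjoint, so no value is attained by both pieces. Therefore f is injective.
Because the two images are disjoint, no x < 2 has f(x) = f(2), so we compute f⁻¹(−41): −41 lies in (−∞, −33], so solve −8x − 17 = −41: x = (−41 + 17)/(−8) = 3.

3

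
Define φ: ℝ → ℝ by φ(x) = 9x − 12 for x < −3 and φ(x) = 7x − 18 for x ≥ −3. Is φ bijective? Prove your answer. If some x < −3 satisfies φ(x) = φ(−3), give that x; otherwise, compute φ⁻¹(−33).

-15/7

Both pieces are strictly increasing (slopes 9 and 7), so each is injective on its own interval.
The left piece maps (−∞, −3) onto (−∞, −39); the right piece maps [−3, ∞) onto [−39, ∞).
Since −39 = −39, the images partition ℝ: φ is injective and surjective, hence bijective.
Because the two images are disjoint, no x < −3 has φ(x) = φ(−3), so we compute φ⁻¹(−33): −33 lies in [−39, ∞), so solve 7x − 18 = −33: x = (−33 + 18)/7 = −15/7.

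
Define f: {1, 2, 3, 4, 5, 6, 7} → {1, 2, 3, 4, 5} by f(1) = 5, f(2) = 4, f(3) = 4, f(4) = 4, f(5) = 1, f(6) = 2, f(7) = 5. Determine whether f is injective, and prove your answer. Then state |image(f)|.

f(2) = 4 = f(3) with 2 ≠ 3, so f is not injective.
The image of f is {1, 2, 4, 5}, which has 4 elements.

4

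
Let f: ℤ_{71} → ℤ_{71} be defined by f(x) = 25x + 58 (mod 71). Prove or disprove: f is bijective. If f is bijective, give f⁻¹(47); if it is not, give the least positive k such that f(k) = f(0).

Suppose f(u) = f(v) in ℤ_{71}. Then 25u + 58 ≡ 25v + 58 (mod 71), so 25(u − v) ≡ 0 (mod 71).
Since gcd(25, 71) = 1, 25 is invertible modulo 71, thus u − v ≡ 0 (mod 71), i.e. u = v.
We now compute 25⁻¹ mod 71 explicitly. Euclid's algorithm: 71 = 2·25 + 21, 25 = 1·21 + 4, 21 = 5·4 + 1; back-substituting gives 1 = 54·25 − 19·71, so 25⁻¹ ≡ 54 (mod 71).
Then y ↦ 54(y − 58) is a two-sided inverse to f, so every y ∈ ℤ_{71} has a preimage.
So f is bijective.
Since f is bijective, we find f⁻¹(47): we need 25x ≡ 47 − 58 ≡ 60 (mod 71). Using 25⁻¹ = 54: x ≡ 54·60 = 3240 = 45·71 + 45, so x = 45.
Check: f(45) = 25·45 + 58 = 1183 = 16·71 + 47 ≡ 47 (mod 71).

45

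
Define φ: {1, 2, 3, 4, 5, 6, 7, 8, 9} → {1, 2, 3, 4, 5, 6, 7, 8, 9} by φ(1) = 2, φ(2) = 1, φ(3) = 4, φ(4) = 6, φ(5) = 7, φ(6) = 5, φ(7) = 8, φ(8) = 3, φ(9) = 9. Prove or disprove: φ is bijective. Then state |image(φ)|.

The values 2, 1, 4, 6, 7, 5, 8, 3, 9 are a permutation of {1, 2, 3, 4, 5, 6, 7, 8, 9}: each element appears exactly once.
So φ is injective and surjective, hence bijective.
The image of φ is {1, 2, 3, 4, 5, 6, 7, 8, 9}, which has 9 elements.

9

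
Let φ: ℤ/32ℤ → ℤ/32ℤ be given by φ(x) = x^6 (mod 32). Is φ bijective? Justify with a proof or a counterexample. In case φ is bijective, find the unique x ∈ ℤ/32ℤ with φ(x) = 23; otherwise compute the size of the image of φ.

φ(0) = 0^6 = 0.
φ(2): Repeated squaring mod 32: 2^1 ≡ 2, 2^2 ≡ 2² = 4, 2^4 ≡ 4² = 16. Since 6 = 4 + 2, 2^6 ≡ 16·4: 16·4 = 64 ≡ 0. So 2^6 ≡ 0 (mod 32).
So φ(0) = φ(2) = 0 while 0 ≠ 2, hence φ is not injective, hence not bijective.
Since φ is not bijective, we determine |image(φ)|. Computing x^6 mod 32 for each x (by repeated squaring, reducing mod 32 at every step), the values φ(0), φ(1), …, φ(31) are: 0, 1, 0, 25, 0, 9, 0, 17, 0, 17, 0, 9, 0, 25, 0, 1, 0, 1, 0, 25, 0, 9, 0, 17, 0, 17, 0, 9, 0, 25, 0, 1.
The distinct values are {0, 1, 9, 17, 25}; there are 5 of them.

5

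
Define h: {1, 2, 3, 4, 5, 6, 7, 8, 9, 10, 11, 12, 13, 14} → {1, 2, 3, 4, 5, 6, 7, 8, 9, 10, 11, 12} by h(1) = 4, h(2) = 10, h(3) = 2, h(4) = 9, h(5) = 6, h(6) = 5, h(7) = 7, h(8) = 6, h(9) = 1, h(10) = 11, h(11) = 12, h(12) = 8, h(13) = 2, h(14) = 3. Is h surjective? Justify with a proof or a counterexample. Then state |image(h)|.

12

Every element of the codomain has a preimage: 1 = h(9), 2 = h(3), 3 = h(14), 4 = h(1), 5 = h(6), 6 = h(5), 7 = h(7), 8 = h(12), 9 = h(4), 10 = h(2), 11 = h(10), 12 = h(11).
Thus h is surjective.
The image of h is {1, 2, 3, 4, 5, 6, 7, 8, 9, 10, 11, 12}, which has 12 elements.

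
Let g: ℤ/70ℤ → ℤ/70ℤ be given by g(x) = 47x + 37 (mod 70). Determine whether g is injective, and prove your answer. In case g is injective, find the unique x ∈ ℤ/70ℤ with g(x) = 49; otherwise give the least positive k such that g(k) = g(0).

36

Recall that g is injective if g(a) = g(b) implies a = b.
Suppose g(a) = g(b) in ℤ/70ℤ. Then 47a + 37 ≡ 47b + 37 (mod 70), thus 47(a − b) ≡ 0 (mod 70).
Since gcd(47, 70) = 1, 47 is invertible modulo 70, thus a − b ≡ 0 (mod 70), i.e. a = b.
Therefore g is injective.
We now compute 47⁻¹ mod 70 explicitly. Euclid's algorithm: 70 = 1·47 + 23, 47 = 2·23 + 1; back-substituting gives 1 = 3·47 − 2·70, so 47⁻¹ ≡ 3 (mod 70).
Since g is injective, we find g⁻¹(49): we need 47x ≡ 49 − 37 ≡ 12 (mod 70). Using 47⁻¹ = 3: x ≡ 3·12 = 36, so x = 36.
Check: g(36) = 47·36 + 37 = 1729 = 24·70 + 49 ≡ 49 (mod 70).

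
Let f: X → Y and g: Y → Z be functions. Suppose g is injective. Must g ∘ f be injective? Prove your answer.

No. Take X = {0, 1}, Y = Z = {0, 1, 2, 3, 4}, f(0) = f(1) = 0, and g = identity (injective).
Then (g ∘ f)(0) = (g ∘ f)(1) = 0 with 0 ≠ 1, so g ∘ f is not injective.

not injective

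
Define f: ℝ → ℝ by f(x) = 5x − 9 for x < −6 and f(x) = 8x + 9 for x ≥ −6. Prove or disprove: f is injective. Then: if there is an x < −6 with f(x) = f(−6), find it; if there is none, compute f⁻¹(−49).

Both pieces are strictly increasing (slopes 5 and 8), so each is injective on its own interval.
The left piece maps (−∞, −6) onto (−∞, −39); the right piece maps [−6, ∞) onto [−39, ∞).
These images are disjoint, so no value is attained by both pieces. Therefore f is injective.
Because the two images are disjoint, no x < −6 has f(x) = f(−6), so we compute f⁻¹(−49): −49 lies in (−∞, −39), so solve 5x − 9 = −49: x = (−49 + 9)/5 = −8.

-8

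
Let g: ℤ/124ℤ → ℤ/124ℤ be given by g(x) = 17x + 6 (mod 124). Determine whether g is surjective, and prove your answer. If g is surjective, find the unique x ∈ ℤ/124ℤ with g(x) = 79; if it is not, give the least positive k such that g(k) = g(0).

121

Recall: surjectivity means every element of the codomain has a preimage under g.
Since gcd(17, 124) = 1, 17 is invertible modulo 124. Euclid's algorithm: 124 = 7·17 + 5, 17 = 3·5 + 2, 5 = 2·2 + 1; back-substituting gives 1 = 73·17 − 10·124, so 17⁻¹ ≡ 73 (mod 124).
For any y ∈ ℤ/124ℤ, x = 73(y − 6) mod 124 satisfies g(x) = 17·73(y − 6) + 6 ≡ y (since 17·73 ≡ 1 mod 124). So every y has a preimage.
Thus g is surjective.
Since g is surjective, we find g⁻¹(79): we need 17x ≡ 79 − 6 ≡ 73 (mod 124). Using 17⁻¹ = 73: x ≡ 73·73 = 5329 = 42·124 + 121, so x = 121.
Check: g(121) = 17·121 + 6 = 2063 = 16·124 + 79 ≡ 79 (mod 124).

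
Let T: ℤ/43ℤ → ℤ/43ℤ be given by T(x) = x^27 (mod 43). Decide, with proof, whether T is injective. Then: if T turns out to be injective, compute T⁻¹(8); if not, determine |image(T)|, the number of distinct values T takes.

T(1) = 1^27 = 1.
T(6): Repeated squaring mod 43: 6^1 ≡ 6, 6^2 ≡ 6² = 36, 6^4 ≡ 36² = 1296 ≡ 6, 6^8 ≡ 6² = 36, 6^16 ≡ 36² = 1296 ≡ 6. Since 27 = 16 + 8 + 2 + 1, 6^27 ≡ 6·36·36·6: 6·36 = 216 ≡ 1, then 1·36 = 36, then 36·6 = 216 ≡ 1. So 6^27 ≡ 1 (mod 43).
So T(1) = T(6) = 1 while 1 ≠ 6, therefore T is not injective.
Since T is not injective, we determine |image(T)|. Computing x^27 mod 43 for each x (by repeated squaring, reducing mod 43 at every step), the values T(0), T(1), …, T(42) are: 0, 1, 22, 2, 11, 27, 1, 42, 27, 4, 35, 4, 22, 16, 21, 11, 35, 35, 2, 32, 39, 41, 2, 4, 11, 41, 8, 8, 32, 22, 27, 21, 39, 8, 39, 16, 1, 42, 16, 32, 41, 21, 42.
The distinct values are {0, 1, 2, 4, 8, 11, 16, 21, 22, 27, 32, 35, 39, 41, 42}; there are 15 of them.

15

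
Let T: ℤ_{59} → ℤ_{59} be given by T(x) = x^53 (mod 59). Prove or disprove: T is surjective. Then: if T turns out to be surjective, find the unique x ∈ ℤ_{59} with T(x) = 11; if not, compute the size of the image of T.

Since 59 is prime, the nonzero elements of ℤ_{59} form a cyclic group of order 58.
As gcd(53, 58) = 1, raising to the 53rd power is a bijection on this group: if s^53 ≡ t^53 then (st^{−1})^53 = 1, and the only element of order dividing gcd(53, 58) = 1 is 1, so s = t.
With T(0) = 0 this makes T injective on all of ℤ_{59}, hence bijective (finite equal-size domain and codomain). In particular T is surjective.
Since T is surjective, we find the preimage of 11. The inverse of x ↦ x^53 on (ℤ_{59})^× is x ↦ x^23, because 53·23 = 1219 = 21·58 + 1 ≡ 1 (mod 58) and x^{58} = 1 for x ≠ 0 (Fermat). So T⁻¹(11) = 11^23 mod 59.
Repeated squaring mod 59: 11^1 ≡ 11, 11^2 ≡ 11² = 121 ≡ 3, 11^4 ≡ 3² = 9, 11^8 ≡ 9² = 81 ≡ 22, 11^16 ≡ 22² = 484 ≡ 12. Since 23 = 16 + 4 + 2 + 1, 11^23 ≡ 12·9·3·11: 12·9 = 108 ≡ 49, then 49·3 = 147 ≡ 29, then 29·11 = 319 ≡ 24. So 11^23 ≡ 24 (mod 59).
Hence T⁻¹(11) = 24.

24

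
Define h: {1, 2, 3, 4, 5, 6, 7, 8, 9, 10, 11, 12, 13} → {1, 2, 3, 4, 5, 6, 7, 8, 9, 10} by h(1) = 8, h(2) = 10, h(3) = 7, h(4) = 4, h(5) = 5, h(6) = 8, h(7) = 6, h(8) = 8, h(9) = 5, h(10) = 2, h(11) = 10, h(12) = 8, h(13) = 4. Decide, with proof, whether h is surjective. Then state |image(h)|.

7

No element maps to 1, so h is not surjective.
The image of h is {2, 4, 5, 6, 7, 8, 10}, which has 7 elements.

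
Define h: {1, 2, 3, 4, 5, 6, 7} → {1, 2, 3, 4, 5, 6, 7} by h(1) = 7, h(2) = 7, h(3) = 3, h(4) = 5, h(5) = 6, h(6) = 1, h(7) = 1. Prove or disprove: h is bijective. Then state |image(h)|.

h(1) = 7 = h(2) with 1 ≠ 2, so h is not injective, hence not bijective.
The image of h is {1, 3, 5, 6, 7}, which has 5 elements.

5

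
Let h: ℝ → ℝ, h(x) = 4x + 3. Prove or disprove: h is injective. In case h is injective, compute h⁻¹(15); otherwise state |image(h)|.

3

Suppose h(a) = h(b). Then 4a + 3 = 4b + 3, hence 4a = 4b, so a = b.
So h is injective.
Since h is injective, we compute h⁻¹(15) = (15 − 3)/4 = 3.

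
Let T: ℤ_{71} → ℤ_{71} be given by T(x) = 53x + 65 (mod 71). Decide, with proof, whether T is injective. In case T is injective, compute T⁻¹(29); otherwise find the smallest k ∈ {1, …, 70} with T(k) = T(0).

Recall that T is injective when T(s) = T(t) forces s = t.
If T(s) = T(t), then 53s ≡ 53t (mod 71). Because gcd(53, 71) = 1, we may cancel 53 to get s ≡ t (mod 71).
Hence T is injective.
We now compute 53⁻¹ mod 71 explicitly. Euclid's algorithm: 71 = 1·53 + 18, 53 = 2·18 + 17, 18 = 1·17 + 1; back-substituting gives 1 = 67·53 − 50·71, so 53⁻¹ ≡ 67 (mod 71).
Since T is injective, we compute T⁻¹(29): solve 53x + 65 ≡ 29 (mod 71), i.e. 53x ≡ 35 (mod 71).
Multiplying by 53⁻¹ = 67 gives x ≡ 67·35 = 2345 = 33·71 + 2 ≡ 2 (mod 71).
Check: T(2) = 53·2 + 65 = 171 = 2·71 + 29 ≡ 29 (mod 71).

2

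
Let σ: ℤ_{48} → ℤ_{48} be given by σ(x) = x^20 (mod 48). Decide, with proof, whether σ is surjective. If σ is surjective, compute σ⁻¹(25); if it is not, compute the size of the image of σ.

4

σ(2): Repeated squaring mod 48: 2^1 ≡ 2, 2^2 ≡ 2² = 4, 2^4 ≡ 4² = 16, 2^8 ≡ 16² = 256 ≡ 16, 2^16 ≡ 16² = 256 ≡ 16. Since 20 = 16 + 4, 2^20 ≡ 16·16: 16·16 = 256 ≡ 16. So 2^20 ≡ 16 (mod 48).
σ(4): Repeated squaring mod 48: 4^1 ≡ 4, 4^2 ≡ 4² = 16, 4^4 ≡ 16² = 256 ≡ 16, 4^8 ≡ 16² = 256 ≡ 16, 4^16 ≡ 16² = 256 ≡ 16. Since 20 = 16 + 4, 4^20 ≡ 16·16: 16·16 = 256 ≡ 16. So 4^20 ≡ 16 (mod 48).
So σ(2) = σ(4) = 16 while 2 ≠ 4, thus σ is not injective.
A non-injective map from the 48-element set ℤ_{48} to itself takes at most 47 distinct values, so it cannot be surjective. So σ is not surjective.
Since σ is not surjective, we determine |image(σ)|. Computing x^20 mod 48 for each x (by repeated squaring, reducing mod 48 at every step), the values σ(0), σ(1), …, σ(47) are: 0, 1, 16, 33, 16, 1, 0, 1, 16, 33, 16, 1, 0, 1, 16, 33, 16, 1, 0, 1, 16, 33, 16, 1, 0, 1, 16, 33, 16, 1, 0, 1, 16, 33, 16, 1, 0, 1, 16, 33, 16, 1, 0, 1, 16, 33, 16, 1.
The distinct values are {0, 1, 16, 33}; there are 4 of them.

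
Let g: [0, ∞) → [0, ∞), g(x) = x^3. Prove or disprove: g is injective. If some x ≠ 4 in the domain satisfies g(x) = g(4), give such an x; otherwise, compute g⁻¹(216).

On [0, ∞), x ↦ x^3 is strictly increasing, so g(a) = g(b) forces a = b. Thus g is injective.
Since x ↦ x^3 is strictly increasing on [0, ∞), it is injective there, so no x ≠ 4 in the domain has g(x) = g(4). We therefore compute g⁻¹(216) = 216^{1/3} = 6 (indeed 6^3 = 216).

6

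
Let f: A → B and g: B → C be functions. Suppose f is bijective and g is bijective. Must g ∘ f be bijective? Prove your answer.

bijective

Injectivity: if g(f(s)) = g(f(t)) then f(s) = f(t) (g injective) so s = t (f injective).
Surjectivity: for c ∈ C pick b with g(b) = c, then a with f(a) = b; then (g ∘ f)(a) = c.
Therefore g ∘ f is bijective.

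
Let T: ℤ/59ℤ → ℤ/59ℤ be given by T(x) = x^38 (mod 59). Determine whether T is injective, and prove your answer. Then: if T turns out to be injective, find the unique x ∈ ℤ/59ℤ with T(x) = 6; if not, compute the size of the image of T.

T(29): Repeated squaring mod 59: 29^1 ≡ 29, 29^2 ≡ 29² = 841 ≡ 15, 29^4 ≡ 15² = 225 ≡ 48, 29^8 ≡ 48² = 2304 ≡ 3, 29^16 ≡ 3² = 9, 29^32 ≡ 9² = 81 ≡ 22. Since 38 = 32 + 4 + 2, 29^38 ≡ 22·48·15: 22·48 = 1056 ≡ 53, then 53·15 = 795 ≡ 28. So 29^38 ≡ 28 (mod 59).
T(30): Repeated squaring mod 59: 30^1 ≡ 30, 30^2 ≡ 30² = 900 ≡ 15, 30^4 ≡ 15² = 225 ≡ 48, 30^8 ≡ 48² = 2304 ≡ 3, 30^16 ≡ 3² = 9, 30^32 ≡ 9² = 81 ≡ 22. Since 38 = 32 + 4 + 2, 30^38 ≡ 22·48·15: 22·48 = 1056 ≡ 53, then 53·15 = 795 ≡ 28. So 30^38 ≡ 28 (mod 59).
So T(29) = T(30) = 28 while 29 ≠ 30, hence T is not injective.
Since T is not injective, we determine |image(T)|. Computing x^38 mod 59 for each x (by repeated squaring, reducing mod 59 at every step), the values T(0), T(1), …, T(58) are: 0, 1, 19, 36, 7, 48, 35, 26, 15, 57, 27, 53, 16, 29, 22, 17, 49, 25, 21, 12, 41, 51, 4, 45, 9, 3, 20, 46, 5, 28, 28, 5, 46, 20, 3, 9, 45, 4, 51, 41, 12, 21, 25, 49, 17, 22, 29, 16, 53, 27, 57, 15, 26, 35, 48, 7, 36, 19, 1.
The distinct values are {0, 1, 3, 4, 5, 7, 9, 12, 15, 16, 17, 19, 20, 21, 22, 25, 26, 27, 28, 29, 35, 36, 41, 45, 46, 48, 49, 51, 53, 57}; there are 30 of them.

30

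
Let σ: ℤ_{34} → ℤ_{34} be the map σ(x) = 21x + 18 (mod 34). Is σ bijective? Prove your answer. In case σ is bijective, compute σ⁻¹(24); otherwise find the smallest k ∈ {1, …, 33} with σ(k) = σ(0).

If σ(x_1) = σ(x_2), then 21x_1 ≡ 21x_2 (mod 34). Because gcd(21, 34) = 1, we may cancel 21 to get x_1 ≡ x_2 (mod 34).
We now compute 21⁻¹ mod 34 explicitly. Euclid's algorithm: 34 = 1·21 + 13, 21 = 1·13 + 8, 13 = 1·8 + 5, 8 = 1·5 + 3, 5 = 1·3 + 2, 3 = 1·2 + 1; back-substituting gives 1 = 13·21 − 8·34, so 21⁻¹ ≡ 13 (mod 34).
Then y ↦ 13(y − 18) is a two-sided inverse to σ, so every y ∈ ℤ_{34} has a preimage.
Therefore σ is bijective.
Since σ is bijective, we compute σ⁻¹(24): solve 21x + 18 ≡ 24 (mod 34), i.e. 21x ≡ 6 (mod 34).
Multiplying by 21⁻¹ = 13 gives x ≡ 13·6 = 78 = 2·34 + 10 ≡ 10 (mod 34).
Check: σ(10) = 21·10 + 18 = 228 = 6·34 + 24 ≡ 24 (mod 34).

10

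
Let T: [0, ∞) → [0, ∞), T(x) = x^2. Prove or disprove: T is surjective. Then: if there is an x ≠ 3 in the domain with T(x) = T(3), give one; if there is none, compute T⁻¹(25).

For any y ∈ [0, ∞), x = y^{1/2} ∈ [0, ∞) gives T(x) = y, so T is surjective.
Since x ↦ x^2 is strictly increasing on [0, ∞), it is injective there, so no x ≠ 3 in the domain has T(x) = T(3). We therefore compute T⁻¹(25) = 25^{1/2} = 5 (indeed 5^2 = 25).

5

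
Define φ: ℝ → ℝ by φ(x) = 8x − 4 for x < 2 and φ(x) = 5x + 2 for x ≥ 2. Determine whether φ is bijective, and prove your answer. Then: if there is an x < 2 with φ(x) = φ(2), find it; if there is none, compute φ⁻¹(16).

14/5

Both pieces are strictly increasing (slopes 8 and 5), so each is injective on its own interval.
The left piece maps (−∞, 2) onto (−∞, 12); the right piece maps [2, ∞) onto [12, ∞).
Since 12 = 12, the images partition ℝ: φ is injective and surjective, hence bijective.
Because the two images are disjoint, no x < 2 has φ(x) = φ(2), so we compute φ⁻¹(16): 16 lies in [12, ∞), so solve 5x + 2 = 16: x = (16 − 2)/5 = 14/5.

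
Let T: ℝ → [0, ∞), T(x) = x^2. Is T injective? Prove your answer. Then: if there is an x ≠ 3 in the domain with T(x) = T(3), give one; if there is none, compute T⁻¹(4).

-3

T(3) = 9 = (−3)^2 = T(−3) (since 2 is even), with 3 ≠ −3. So T is not injective.
For the follow-up, such an x exists: taking x = −3 ∈ ℝ gives T(−3) = 9 = T(3) with −3 ≠ 3.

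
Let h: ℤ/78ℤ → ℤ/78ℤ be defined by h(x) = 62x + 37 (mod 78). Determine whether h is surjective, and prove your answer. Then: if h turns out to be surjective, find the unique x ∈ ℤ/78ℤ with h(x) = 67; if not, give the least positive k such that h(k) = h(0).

Since gcd(62, 78) = 2, we have 62x ≡ 0 (mod 2) for all x, so h(x) ≡ 1 (mod 2).
But 0 ≢ 1 (mod 2), so 0 ∈ ℤ/78ℤ has no preimage. Therefore h is not surjective.
Since h is not surjective, we find the least positive k with h(k) = h(0): this means 62k ≡ 0 (mod 78), i.e. 78 ∣ 62k. Since gcd(62, 78) = 2, dividing through by 2 this holds exactly when 39 ∣ 31k, and as gcd(31, 39) = 1, exactly when 39 ∣ k.
The smallest positive such k is 39.

39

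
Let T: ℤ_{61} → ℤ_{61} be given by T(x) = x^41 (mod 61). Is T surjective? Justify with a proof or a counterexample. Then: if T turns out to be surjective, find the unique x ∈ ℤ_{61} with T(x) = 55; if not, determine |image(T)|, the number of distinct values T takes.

44

Since 61 is prime, the nonzero elements of ℤ_{61} form a cyclic group of order 60.
As gcd(41, 60) = 1, raising to the 41st power is a bijection on this group: if a^41 ≡ b^41 then (ab^{−1})^41 = 1, and the only element of order dividing gcd(41, 60) = 1 is 1, so a = b.
With T(0) = 0 this makes T injective on all of ℤ_{61}, hence bijective (finite equal-size domain and codomain). In particular T is surjective.
Since T is surjective, we find the preimage of 55. The inverse of x ↦ x^41 on (ℤ_{61})^× is x ↦ x^41, because 41·41 = 1681 = 28·60 + 1 ≡ 1 (mod 60) and x^{60} = 1 for x ≠ 0 (Fermat). So T⁻¹(55) = 55^41 mod 61.
Repeated squaring mod 61: 55^1 ≡ 55, 55^2 ≡ 55² = 3025 ≡ 36, 55^4 ≡ 36² = 1296 ≡ 15, 55^8 ≡ 15² = 225 ≡ 42, 55^16 ≡ 42² = 1764 ≡ 56, 55^32 ≡ 56² = 3136 ≡ 25. Since 41 = 32 + 8 + 1, 55^41 ≡ 25·42·55: 25·42 = 1050 ≡ 13, then 13·55 = 715 ≡ 44. So 55^41 ≡ 44 (mod 61).
Hence T⁻¹(55) = 44.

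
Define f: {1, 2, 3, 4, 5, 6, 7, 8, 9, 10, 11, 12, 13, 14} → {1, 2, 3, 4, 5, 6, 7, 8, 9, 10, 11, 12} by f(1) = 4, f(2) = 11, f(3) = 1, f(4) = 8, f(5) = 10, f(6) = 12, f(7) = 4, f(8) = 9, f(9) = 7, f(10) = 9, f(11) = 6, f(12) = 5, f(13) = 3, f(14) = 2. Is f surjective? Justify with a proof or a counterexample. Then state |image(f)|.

Every element of the codomain has a preimage: 1 = f(3), 2 = f(14), 3 = f(13), 4 = f(1), 5 = f(12), 6 = f(11), 7 = f(9), 8 = f(4), 9 = f(8), 10 = f(5), 11 = f(2), 12 = f(6).
Therefore f is surjective.
The image of f is {1, 2, 3, 4, 5, 6, 7, 8, 9, 10, 11, 12}, which has 12 elements.

12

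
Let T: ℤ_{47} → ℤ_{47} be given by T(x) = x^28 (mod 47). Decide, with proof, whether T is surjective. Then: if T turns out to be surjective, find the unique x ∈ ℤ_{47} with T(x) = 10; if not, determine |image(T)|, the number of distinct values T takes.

T(23): Repeated squaring mod 47: 23^1 ≡ 23, 23^2 ≡ 23² = 529 ≡ 12, 23^4 ≡ 12² = 144 ≡ 3, 23^8 ≡ 3² = 9, 23^16 ≡ 9² = 81 ≡ 34. Since 28 = 16 + 8 + 4, 23^28 ≡ 34·9·3: 34·9 = 306 ≡ 24, then 24·3 = 72 ≡ 25. So 23^28 ≡ 25 (mod 47).
T(24): Repeated squaring mod 47: 24^1 ≡ 24, 24^2 ≡ 24² = 576 ≡ 12, 24^4 ≡ 12² = 144 ≡ 3, 24^8 ≡ 3² = 9, 24^16 ≡ 9² = 81 ≡ 34. Since 28 = 16 + 8 + 4, 24^28 ≡ 34·9·3: 34·9 = 306 ≡ 24, then 24·3 = 72 ≡ 25. So 24^28 ≡ 25 (mod 47).
So T(23) = T(24) = 25 while 23 ≠ 24, hence T is not injective.
A non-injective map from the 47-element set ℤ_{47} to itself takes at most 46 distinct values, so it cannot be surjective. So T is not surjective.
Since T is not surjective, we determine |image(T)|. Computing x^28 mod 47 for each x (by repeated squaring, reducing mod 47 at every step), the values T(0), T(1), …, T(46) are: 0, 1, 32, 8, 37, 24, 21, 28, 9, 17, 16, 18, 14, 7, 3, 4, 6, 34, 27, 2, 42, 36, 12, 25, 25, 12, 36, 42, 2, 27, 34, 6, 4, 3, 7, 14, 18, 16, 17, 9, 28, 21, 24, 37, 8, 32, 1.
The distinct values are {0, 1, 2, 3, 4, 6, 7, 8, 9, 12, 14, 16, 17, 18, 21, 24, 25, 27, 28, 32, 34, 36, 37, 42}; there are 24 of them.

24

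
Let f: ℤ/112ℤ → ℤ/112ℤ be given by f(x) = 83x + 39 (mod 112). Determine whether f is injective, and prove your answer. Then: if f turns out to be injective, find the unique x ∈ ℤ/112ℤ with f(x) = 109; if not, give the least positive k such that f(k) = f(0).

If f(a) = f(b), then 83a ≡ 83b (mod 112). Because gcd(83, 112) = 1, we may cancel 83 to get a ≡ b (mod 112).
Thus f is injective.
We now compute 83⁻¹ mod 112 explicitly. Euclid's algorithm: 112 = 1·83 + 29, 83 = 2·29 + 25, 29 = 1·25 + 4, 25 = 6·4 + 1; back-substituting gives 1 = 27·83 − 20·112, so 83⁻¹ ≡ 27 (mod 112).
Since f is injective, we find f⁻¹(109): we need 83x ≡ 109 − 39 ≡ 70 (mod 112). Using 83⁻¹ = 27: x ≡ 27·70 = 1890 = 16·112 + 98, so x = 98.
Check: f(98) = 83·98 + 39 = 8173 = 72·112 + 109 ≡ 109 (mod 112).

98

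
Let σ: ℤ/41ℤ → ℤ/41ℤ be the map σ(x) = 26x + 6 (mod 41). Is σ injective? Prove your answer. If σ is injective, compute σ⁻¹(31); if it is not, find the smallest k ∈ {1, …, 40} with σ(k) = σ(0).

Recall: σ is injective if σ(u) = σ(v) implies u = v.
Suppose σ(u) = σ(v) in ℤ/41ℤ. Then 26u + 6 ≡ 26v + 6 (mod 41), thus 26(u − v) ≡ 0 (mod 41).
Since gcd(26, 41) = 1, 26 is invertible modulo 41, thus u − v ≡ 0 (mod 41), i.e. u = v.
So σ is injective.
We now compute 26⁻¹ mod 41 explicitly. Euclid's algorithm: 41 = 1·26 + 15, 26 = 1·15 + 11, 15 = 1·11 + 4, 11 = 2·4 + 3, 4 = 1·3 + 1; back-substituting gives 1 = 30·26 − 19·41, so 26⁻¹ ≡ 30 (mod 41).
Since σ is injective, we compute σ⁻¹(31): solve 26x + 6 ≡ 31 (mod 41), i.e. 26x ≡ 25 (mod 41).
Multiplying by 26⁻¹ = 30 gives x ≡ 30·25 = 750 = 18·41 + 12 ≡ 12 (mod 41).
Check: σ(12) = 26·12 + 6 = 318 = 7·41 + 31 ≡ 31 (mod 41).

12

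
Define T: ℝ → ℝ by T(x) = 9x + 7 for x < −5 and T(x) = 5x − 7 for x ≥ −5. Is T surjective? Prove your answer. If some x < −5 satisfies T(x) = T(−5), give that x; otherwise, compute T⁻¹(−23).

-16/5

Both pieces are strictly increasing (slopes 9 and 5), so each is injective on its own interval.
The left piece maps (−∞, −5) onto (−∞, −38); the right piece maps [−5, ∞) onto [−32, ∞).
The union (−∞, −38) ∪ [−32, ∞) omits the interval between −38 and −32; in particular −38 has no preimage. So T is not surjective.
Because the two images are disjoint, no x < −5 has T(x) = T(−5), so we compute T⁻¹(−23): −23 lies in [−32, ∞), so solve 5x − 7 = −23: x = (−23 + 7)/5 = −16/5.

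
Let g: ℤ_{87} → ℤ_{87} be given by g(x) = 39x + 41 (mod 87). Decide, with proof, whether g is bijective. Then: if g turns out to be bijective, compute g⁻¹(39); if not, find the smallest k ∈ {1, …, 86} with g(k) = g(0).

29

Recall that g is injective when g(s) = g(t) forces s = t.
We have gcd(39, 87) = 3 > 1. Taking s = 0 and t = 29: g(0) = 41 and g(29) = 39·29 + 41 = 1172 ≡ 41 (mod 87).
So g(0) = g(29) while 0 ≠ 29, hence g is not injective, hence not bijective.
Since g is not bijective, we find the least positive k with g(k) = g(0): this means 39k ≡ 0 (mod 87), i.e. 87 ∣ 39k. Since gcd(39, 87) = 3, dividing through by 3 this holds exactly when 29 ∣ 13k, and as gcd(13, 29) = 1, exactly when 29 ∣ k.
The smallest positive such k is 29.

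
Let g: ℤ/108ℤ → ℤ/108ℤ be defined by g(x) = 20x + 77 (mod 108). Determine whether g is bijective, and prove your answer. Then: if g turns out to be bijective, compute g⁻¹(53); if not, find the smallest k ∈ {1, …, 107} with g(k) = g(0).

By definition, g is injective when g(s) = g(t) forces s = t.
We have gcd(20, 108) = 4 > 1. Taking s = 0 and t = 27: g(0) = 77 and g(27) = 20·27 + 77 = 617 ≡ 77 (mod 108).
So g(0) = g(27) while 0 ≠ 27, hence g is not injective, hence not bijective.
Since g is not bijective, we find the least positive k with g(k) = g(0): this means 20k ≡ 0 (mod 108), i.e. 108 ∣ 20k. Since gcd(20, 108) = 4, dividing through by 4 this holds exactly when 27 ∣ 5k, and as gcd(5, 27) = 1, exactly when 27 ∣ k.
The smallest positive such k is 27.

27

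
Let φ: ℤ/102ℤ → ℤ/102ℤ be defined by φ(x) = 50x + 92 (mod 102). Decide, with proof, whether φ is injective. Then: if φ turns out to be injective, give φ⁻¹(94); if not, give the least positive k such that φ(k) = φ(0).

We have gcd(50, 102) = 2 > 1. Taking a = 0 and b = 51: φ(0) = 92 and φ(51) = 50·51 + 92 = 2642 ≡ 92 (mod 102).
So φ(0) = φ(51) while 0 ≠ 51, thus φ is not injective.
Since φ is not injective, we find the least positive k with φ(k) = φ(0): this means 50k ≡ 0 (mod 102), i.e. 102 ∣ 50k. Since gcd(50, 102) = 2, dividing through by 2 this holds exactly when 51 ∣ 25k, and as gcd(25, 51) = 1, exactly when 51 ∣ k.
The smallest positive such k is 51.

51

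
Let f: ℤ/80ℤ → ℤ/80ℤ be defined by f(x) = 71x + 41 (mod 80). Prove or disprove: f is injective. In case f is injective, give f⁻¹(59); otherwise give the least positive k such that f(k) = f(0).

78

Recall that f is injective when f(u) = f(v) forces u = v.
If f(u) = f(v), then 71u ≡ 71v (mod 80). Because gcd(71, 80) = 1, we may cancel 71 to get u ≡ v (mod 80).
Therefore f is injective.
We now compute 71⁻¹ mod 80 explicitly. Euclid's algorithm: 80 = 1·71 + 9, 71 = 7·9 + 8, 9 = 1·8 + 1; back-substituting gives 1 = 71·71 − 63·80, so 71⁻¹ ≡ 71 (mod 80).
Since f is injective, we find f⁻¹(59): we need 71x ≡ 59 − 41 ≡ 18 (mod 80). Using 71⁻¹ = 71: x ≡ 71·18 = 1278 = 15·80 + 78, so x = 78.
Check: f(78) = 71·78 + 41 = 5579 = 69·80 + 59 ≡ 59 (mod 80).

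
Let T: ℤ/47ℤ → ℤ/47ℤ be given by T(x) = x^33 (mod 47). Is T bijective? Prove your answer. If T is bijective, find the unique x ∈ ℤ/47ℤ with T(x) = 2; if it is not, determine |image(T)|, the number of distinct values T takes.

34

Since 47 is prime, the nonzero elements of ℤ/47ℤ form a cyclic group of order 46.
As gcd(33, 46) = 1, raising to the 33rd power is a bijection on this group: if x_1^33 ≡ x_2^33 then (x_1x_2^{−1})^33 = 1, and the only element of order dividing gcd(33, 46) = 1 is 1, so x_1 = x_2.
With T(0) = 0 this makes T injective on all of ℤ/47ℤ, hence bijective (finite equal-size domain and codomain). In particular T is bijective.
Since T is bijective, we find the preimage of 2. The inverse of x ↦ x^33 on (ℤ/47ℤ)^× is x ↦ x^7, because 33·7 = 231 = 5·46 + 1 ≡ 1 (mod 46) and x^{46} = 1 for x ≠ 0 (Fermat). So T⁻¹(2) = 2^7 mod 47.
Repeated squaring mod 47: 2^1 ≡ 2, 2^2 ≡ 2² = 4, 2^4 ≡ 4² = 16. Since 7 = 4 + 2 + 1, 2^7 ≡ 16·4·2: 16·4 = 64 ≡ 17, then 17·2 = 34. So 2^7 ≡ 34 (mod 47).
Hence T⁻¹(2) = 34.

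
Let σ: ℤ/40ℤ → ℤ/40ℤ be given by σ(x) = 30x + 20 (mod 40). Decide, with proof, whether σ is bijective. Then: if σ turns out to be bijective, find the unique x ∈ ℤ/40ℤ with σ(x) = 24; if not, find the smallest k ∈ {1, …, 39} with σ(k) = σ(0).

We have gcd(30, 40) = 10 > 1. Taking a = 0 and b = 4: σ(0) = 20 and σ(4) = 30·4 + 20 = 140 ≡ 20 (mod 40).
So σ(0) = σ(4) while 0 ≠ 4, therefore σ is not injective, hence not bijective.
Since σ is not bijective, we find the least positive k with σ(k) = σ(0): this means 30k ≡ 0 (mod 40), i.e. 40 ∣ 30k. Since gcd(30, 40) = 10, dividing through by 10 this holds exactly when 4 ∣ 3k, and as gcd(3, 4) = 1, exactly when 4 ∣ k.
The smallest positive such k is 4.

4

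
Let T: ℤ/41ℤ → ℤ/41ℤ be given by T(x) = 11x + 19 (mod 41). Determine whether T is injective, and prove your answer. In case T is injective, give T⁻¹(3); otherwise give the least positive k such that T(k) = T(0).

6

Suppose T(u) = T(v) in ℤ/41ℤ. Then 11u + 19 ≡ 11v + 19 (mod 41), so 11(u − v) ≡ 0 (mod 41).
Since gcd(11, 41) = 1, 11 is invertible modulo 41, therefore u − v ≡ 0 (mod 41), i.e. u = v.
So T is injective.
We now compute 11⁻¹ mod 41 explicitly. Euclid's algorithm: 41 = 3·11 + 8, 11 = 1·8 + 3, 8 = 2·3 + 2, 3 = 1·2 + 1; back-substituting gives 1 = 15·11 − 4·41, so 11⁻¹ ≡ 15 (mod 41).
Since T is injective, we compute T⁻¹(3): solve 11x + 19 ≡ 3 (mod 41), i.e. 11x ≡ 25 (mod 41).
Multiplying by 11⁻¹ = 15 gives x ≡ 15·25 = 375 = 9·41 + 6 ≡ 6 (mod 41).
Check: T(6) = 11·6 + 19 = 85 = 2·41 + 3 ≡ 3 (mod 41).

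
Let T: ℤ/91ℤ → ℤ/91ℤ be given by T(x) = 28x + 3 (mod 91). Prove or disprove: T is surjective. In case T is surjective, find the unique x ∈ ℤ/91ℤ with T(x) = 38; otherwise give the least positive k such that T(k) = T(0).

13

Recall that T is surjective if every y in the codomain equals T(x) for some x in the domain.
Since gcd(28, 91) = 7, we have 28x ≡ 0 (mod 7) for all x, so T(x) ≡ 3 (mod 7).
But 0 ≢ 3 (mod 7), so 0 ∈ ℤ/91ℤ has no preimage. Therefore T is not surjective.
Since T is not surjective, we find the least positive k with T(k) = T(0): this means 28k ≡ 0 (mod 91), i.e. 91 ∣ 28k. Since gcd(28, 91) = 7, dividing through by 7 this holds exactly when 13 ∣ 4k, and as gcd(4, 13) = 1, exactly when 13 ∣ k.
The smallest positive such k is 13.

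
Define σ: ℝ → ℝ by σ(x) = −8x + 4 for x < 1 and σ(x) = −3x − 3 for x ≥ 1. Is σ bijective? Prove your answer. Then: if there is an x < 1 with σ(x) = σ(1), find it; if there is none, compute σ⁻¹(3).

1/8

Both pieces are strictly decreasing (slopes −8 and −3), so each is injective on its own interval.
The left piece maps (−∞, 1) onto (−4, ∞); the right piece maps [1, ∞) onto (−∞, −6].
The images leave a gap (−4 has no preimage), so σ is not surjective, hence not bijective.
Because the two images are disjoint, no x < 1 has σ(x) = σ(1), so we compute σ⁻¹(3): 3 lies in (−4, ∞), so solve −8x + 4 = 3: x = (3 − 4)/(−8) = 1/8.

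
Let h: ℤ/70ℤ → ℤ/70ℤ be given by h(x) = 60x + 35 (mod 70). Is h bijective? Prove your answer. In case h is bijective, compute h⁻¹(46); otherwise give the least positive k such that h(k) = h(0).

7

Recall: h is injective if h(s) = h(t) implies s = t.
We have gcd(60, 70) = 10 > 1. Taking s = 0 and t = 7: h(0) = 35 and h(7) = 60·7 + 35 = 455 ≡ 35 (mod 70).
So h(0) = h(7) while 0 ≠ 7, so h is not injective, hence not bijective.
Since h is not bijective, we find the least positive k with h(k) = h(0): this means 60k ≡ 0 (mod 70), i.e. 70 ∣ 60k. Since gcd(60, 70) = 10, dividing through by 10 this holds exactly when 7 ∣ 6k, and as gcd(6, 7) = 1, exactly when 7 ∣ k.
The smallest positive such k is 7.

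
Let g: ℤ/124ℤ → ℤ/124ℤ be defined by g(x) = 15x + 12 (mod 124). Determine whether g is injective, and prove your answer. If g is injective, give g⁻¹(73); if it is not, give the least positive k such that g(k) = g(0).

95

If g(a) = g(b), then 15a ≡ 15b (mod 124). Because gcd(15, 124) = 1, we may cancel 15 to get a ≡ b (mod 124).
Hence g is injective.
We now compute 15⁻¹ mod 124 explicitly. Euclid's algorithm: 124 = 8·15 + 4, 15 = 3·4 + 3, 4 = 1·3 + 1; back-substituting gives 1 = 91·15 − 11·124, so 15⁻¹ ≡ 91 (mod 124).
Since g is injective, we compute g⁻¹(73): solve 15x + 12 ≡ 73 (mod 124), i.e. 15x ≡ 61 (mod 124).
Multiplying by 15⁻¹ = 91 gives x ≡ 91·61 = 5551 = 44·124 + 95 ≡ 95 (mod 124).
Check: g(95) = 15·95 + 12 = 1437 = 11·124 + 73 ≡ 73 (mod 124).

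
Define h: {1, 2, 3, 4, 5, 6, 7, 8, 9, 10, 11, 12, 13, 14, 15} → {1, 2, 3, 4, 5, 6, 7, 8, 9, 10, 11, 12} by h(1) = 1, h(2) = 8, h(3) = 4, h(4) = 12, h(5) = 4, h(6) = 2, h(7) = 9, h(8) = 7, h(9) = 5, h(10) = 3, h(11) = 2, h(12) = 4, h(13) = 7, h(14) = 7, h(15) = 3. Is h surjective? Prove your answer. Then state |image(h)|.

No element maps to 6, so h is not surjective.
The image of h is {1, 2, 3, 4, 5, 7, 8, 9, 12}, which has 9 elements.

9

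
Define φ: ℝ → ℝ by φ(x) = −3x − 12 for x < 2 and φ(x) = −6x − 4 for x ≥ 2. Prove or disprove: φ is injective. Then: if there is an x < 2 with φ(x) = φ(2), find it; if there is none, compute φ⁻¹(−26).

4/3

Both pieces are strictly decreasing (slopes −3 and −6), so each is injective on its own interval.
The left piece maps (−∞, 2) onto (−18, ∞); the right piece maps [2, ∞) onto (−∞, −16].
These images overlap. In particular φ(2) = −16 (right piece), and solving −3x − 12 = −16 on the left piece gives x = 4/3 < 2.
So φ(4/3) = φ(2) with 4/3 ≠ 2, and φ is not injective. This x = 4/3 is the requested value below 2.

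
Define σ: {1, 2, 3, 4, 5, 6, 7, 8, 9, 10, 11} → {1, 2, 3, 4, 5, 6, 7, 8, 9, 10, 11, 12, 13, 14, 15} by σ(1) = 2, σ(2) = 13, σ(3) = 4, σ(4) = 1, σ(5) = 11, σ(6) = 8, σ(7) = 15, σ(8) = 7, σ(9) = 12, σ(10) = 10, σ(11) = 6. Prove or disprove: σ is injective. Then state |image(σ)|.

The values σ(1), …, σ(11) are 2, 13, 4, 1, 11, 8, 15, 7, 12, 10, 6 — all distinct.
So σ(a) = σ(b) only when a = b, and σ is injective.
The image of σ is {1, 2, 4, 6, 7, 8, 10, 11, 12, 13, 15}, which has 11 elements.

11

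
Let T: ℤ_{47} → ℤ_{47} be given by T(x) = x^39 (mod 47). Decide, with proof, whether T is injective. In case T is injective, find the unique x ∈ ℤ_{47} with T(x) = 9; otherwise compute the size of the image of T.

Since 47 is prime, the nonzero elements of ℤ_{47} form a cyclic group of order 46.
As gcd(39, 46) = 1, raising to the 39th power is a bijection on this group: if s^39 ≡ t^39 then (st^{−1})^39 = 1, and the only element of order dividing gcd(39, 46) = 1 is 1, so s = t.
With T(0) = 0 this makes T injective on all of ℤ_{47}, hence bijective (finite equal-size domain and codomain). In particular T is injective.
Since T is injective, we find the preimage of 9. The inverse of x ↦ x^39 on (ℤ_{47})^× is x ↦ x^13, because 39·13 = 507 = 11·46 + 1 ≡ 1 (mod 46) and x^{46} = 1 for x ≠ 0 (Fermat). So T⁻¹(9) = 9^13 mod 47.
Repeated squaring mod 47: 9^1 ≡ 9, 9^2 ≡ 9² = 81 ≡ 34, 9^4 ≡ 34² = 1156 ≡ 28, 9^8 ≡ 28² = 784 ≡ 32. Since 13 = 8 + 4 + 1, 9^13 ≡ 32·28·9: 32·28 = 896 ≡ 3, then 3·9 = 27. So 9^13 ≡ 27 (mod 47).
Hence T⁻¹(9) = 27.

27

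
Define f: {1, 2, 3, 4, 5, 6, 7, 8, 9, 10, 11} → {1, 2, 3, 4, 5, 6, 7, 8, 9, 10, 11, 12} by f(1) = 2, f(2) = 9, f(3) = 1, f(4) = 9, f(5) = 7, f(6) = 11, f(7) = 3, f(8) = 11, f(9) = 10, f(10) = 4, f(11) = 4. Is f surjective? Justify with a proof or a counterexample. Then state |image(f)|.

8

No element maps to 5, so f is not surjective.
The image of f is {1, 2, 3, 4, 7, 9, 10, 11}, which has 8 elements.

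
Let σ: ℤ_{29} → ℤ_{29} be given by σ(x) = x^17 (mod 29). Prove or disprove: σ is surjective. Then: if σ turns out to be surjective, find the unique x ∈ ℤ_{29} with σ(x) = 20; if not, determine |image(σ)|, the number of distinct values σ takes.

24

Since 29 is prime, the nonzero elements of ℤ_{29} form a cyclic group of order 28.
As gcd(17, 28) = 1, raising to the 17th power is a bijection on this group: if x_1^17 ≡ x_2^17 then (x_1x_2^{−1})^17 = 1, and the only element of order dividing gcd(17, 28) = 1 is 1, so x_1 = x_2.
With σ(0) = 0 this makes σ injective on all of ℤ_{29}, hence bijective (finite equal-size domain and codomain). In particular σ is surjective.
Since σ is surjective, we find the preimage of 20. The inverse of x ↦ x^17 on (ℤ_{29})^× is x ↦ x^5, because 17·5 = 85 = 3·28 + 1 ≡ 1 (mod 28) and x^{28} = 1 for x ≠ 0 (Fermat). So σ⁻¹(20) = 20^5 mod 29.
Repeated squaring mod 29: 20^1 ≡ 20, 20^2 ≡ 20² = 400 ≡ 23, 20^4 ≡ 23² = 529 ≡ 7. Since 5 = 4 + 1, 20^5 ≡ 7·20: 7·20 = 140 ≡ 24. So 20^5 ≡ 24 (mod 29).
Hence σ⁻¹(20) = 24.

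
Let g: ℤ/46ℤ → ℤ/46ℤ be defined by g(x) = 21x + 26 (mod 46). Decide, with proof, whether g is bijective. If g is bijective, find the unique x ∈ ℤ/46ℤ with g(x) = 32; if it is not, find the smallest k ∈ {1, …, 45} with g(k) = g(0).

20

If g(u) = g(v), then 21u ≡ 21v (mod 46). Because gcd(21, 46) = 1, we may cancel 21 to get u ≡ v (mod 46).
We now compute 21⁻¹ mod 46 explicitly. Euclid's algorithm: 46 = 2·21 + 4, 21 = 5·4 + 1; back-substituting gives 1 = 11·21 − 5·46, so 21⁻¹ ≡ 11 (mod 46).
Then y ↦ 11(y − 26) is a two-sided inverse to g, so every y ∈ ℤ/46ℤ has a preimage.
So g is bijective.
Since g is bijective, we find g⁻¹(32): we need 21x ≡ 32 − 26 ≡ 6 (mod 46). Using 21⁻¹ = 11: x ≡ 11·6 = 66 = 1·46 + 20, so x = 20.
Check: g(20) = 21·20 + 26 = 446 = 9·46 + 32 ≡ 32 (mod 46).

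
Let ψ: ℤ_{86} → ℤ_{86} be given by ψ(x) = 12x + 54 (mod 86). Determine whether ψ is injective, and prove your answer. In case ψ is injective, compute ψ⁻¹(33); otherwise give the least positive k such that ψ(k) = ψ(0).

Recall: ψ is injective if ψ(u) = ψ(v) implies u = v.
We have gcd(12, 86) = 2 > 1. Taking u = 0 and v = 43: ψ(0) = 54 and ψ(43) = 12·43 + 54 = 570 ≡ 54 (mod 86).
So ψ(0) = ψ(43) while 0 ≠ 43, thus ψ is not injective.
Since ψ is not injective, we find the least positive k with ψ(k) = ψ(0): this means 12k ≡ 0 (mod 86), i.e. 86 ∣ 12k. Since gcd(12, 86) = 2, dividing through by 2 this holds exactly when 43 ∣ 6k, and as gcd(6, 43) = 1, exactly when 43 ∣ k.
The smallest positive such k is 43.

43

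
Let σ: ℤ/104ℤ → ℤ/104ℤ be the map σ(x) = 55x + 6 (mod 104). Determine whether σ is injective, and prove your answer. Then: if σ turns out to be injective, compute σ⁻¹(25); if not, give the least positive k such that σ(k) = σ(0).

Recall: injectivity means: for all x_1, x_2 in the domain, σ(x_1) = σ(x_2) implies x_1 = x_2.
If σ(x_1) = σ(x_2), then 55x_1 ≡ 55x_2 (mod 104). Because gcd(55, 104) = 1, we may cancel 55 to get x_1 ≡ x_2 (mod 104).
Therefore σ is injective.
We now compute 55⁻¹ mod 104 explicitly. Euclid's algorithm: 104 = 1·55 + 49, 55 = 1·49 + 6, 49 = 8·6 + 1; back-substituting gives 1 = 87·55 − 46·104, so 55⁻¹ ≡ 87 (mod 104).
Since σ is injective, we compute σ⁻¹(25): solve 55x + 6 ≡ 25 (mod 104), i.e. 55x ≡ 19 (mod 104).
Multiplying by 55⁻¹ = 87 gives x ≡ 87·19 = 1653 = 15·104 + 93 ≡ 93 (mod 104).
Check: σ(93) = 55·93 + 6 = 5121 = 49·104 + 25 ≡ 25 (mod 104).

93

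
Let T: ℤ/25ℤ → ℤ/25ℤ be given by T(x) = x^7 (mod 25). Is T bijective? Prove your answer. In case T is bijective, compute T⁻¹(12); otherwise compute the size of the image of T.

21

T(0) = 0^7 = 0.
T(5): Repeated squaring mod 25: 5^1 ≡ 5, 5^2 ≡ 5² = 25 ≡ 0, 5^4 ≡ 0² = 0. Since 7 = 4 + 2 + 1, 5^7 ≡ 0·0·5: 0·0 = 0, then 0·5 = 0. So 5^7 ≡ 0 (mod 25).
So T(0) = T(5) = 0 while 0 ≠ 5, thus T is not injective, hence not bijective.
Since T is not bijective, we determine |image(T)|. Computing x^7 mod 25 for each x (by repeated squaring, reducing mod 25 at every step), the values T(0), T(1), …, T(24) are: 0, 1, 3, 12, 9, 0, 11, 18, 2, 19, 0, 21, 8, 17, 4, 0, 6, 23, 7, 14, 0, 16, 13, 22, 24.
The distinct values are {0, 1, 2, 3, 4, 6, 7, 8, 9, 11, 12, 13, 14, 16, 17, 18, 19, 21, 22, 23, 24}; there are 21 of them.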